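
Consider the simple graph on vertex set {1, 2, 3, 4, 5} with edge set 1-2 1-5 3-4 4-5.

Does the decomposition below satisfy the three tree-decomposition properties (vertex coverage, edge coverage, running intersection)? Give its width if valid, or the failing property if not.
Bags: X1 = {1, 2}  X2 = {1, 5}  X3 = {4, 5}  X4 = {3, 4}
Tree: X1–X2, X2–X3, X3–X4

Yes; width 1.

Vertex coverage: the bags together contain {1, 2, 3, 4, 5}, the full vertex set. Edge coverage: each edge of G has both endpoints in at least one bag. Running intersection: for every vertex, the bags containing it form a connected subtree. All three properties hold, so this is a valid tree decomposition of width max|bag| − 1 = 1, and hence tw(G) ≤ 1.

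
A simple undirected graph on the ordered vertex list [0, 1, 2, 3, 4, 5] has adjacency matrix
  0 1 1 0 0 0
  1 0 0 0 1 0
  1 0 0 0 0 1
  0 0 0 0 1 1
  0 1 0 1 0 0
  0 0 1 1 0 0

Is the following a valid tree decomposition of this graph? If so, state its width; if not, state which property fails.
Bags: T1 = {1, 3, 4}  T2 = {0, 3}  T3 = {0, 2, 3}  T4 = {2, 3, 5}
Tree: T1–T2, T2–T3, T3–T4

No — edge (1,0) lies in no bag.

A tree decomposition must satisfy three properties: every vertex lies in some bag; for every edge, both endpoints lie together in some bag; and for every vertex, the bags containing it form a connected subtree. Here edge (1,0) lies in no bag, so the decomposition is invalid.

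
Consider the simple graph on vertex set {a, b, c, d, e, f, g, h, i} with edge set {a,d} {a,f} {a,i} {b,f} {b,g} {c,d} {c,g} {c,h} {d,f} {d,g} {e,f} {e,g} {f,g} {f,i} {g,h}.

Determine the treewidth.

A width-2 tree decomposition is:
Bags: B1 = {d, f, g}  B2 = {e, f, g}  B3 = {a, d, f}  B4 = {b, f, g}  B5 = {a, f, i}  B6 = {c, d, g}  B7 = {c, g, h}
Tree: B1–B2, B1–B3, B1–B4, B3–B5, B1–B6, B6–B7
Each bag holds 3 vertices, so the decomposition has width 2, which upper-bounds the treewidth. For the lower bound, the 3 vertices {c, g, h} are pairwise adjacent, and any tree decomposition puts a clique entirely inside one bag — forcing width ≥ 2. Hence tw(G) = 2 exactly.

2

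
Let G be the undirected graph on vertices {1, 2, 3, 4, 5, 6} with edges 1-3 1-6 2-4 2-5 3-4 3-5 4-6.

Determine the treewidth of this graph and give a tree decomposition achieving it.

Treewidth 2.
Bags: B1 = {2, 4, 5}  B2 = {3, 4, 5}  B3 = {3, 4, 6}  B4 = {1, 3, 6}
Tree: B1–B2, B2–B3, B3–B4

Every bag has size at most 3, so the width is 3 − 1 = 2 and tw(G) ≤ 2. The edges 2–5–3–4–2 form a cycle, so G is not a tree and its treewidth is at least 2. Hence tw(G) = 2 exactly.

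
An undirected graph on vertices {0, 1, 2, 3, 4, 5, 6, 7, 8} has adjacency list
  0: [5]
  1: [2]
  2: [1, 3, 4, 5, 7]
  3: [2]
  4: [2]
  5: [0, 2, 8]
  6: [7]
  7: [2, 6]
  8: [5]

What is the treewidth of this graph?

1

A width-1 tree decomposition is:
Bags: B1 = {2, 5}  B2 = {1, 2}  B3 = {2, 3}  B4 = {2, 7}  B5 = {6, 7}  B6 = {0, 5}  B7 = {5, 8}  B8 = {2, 4}
Tree: B1–B2, B2–B3, B3–B4, B4–B5, B1–B6, B1–B7, B1–B8
Each bag holds 2 vertices, so the decomposition has width 1, which upper-bounds the treewidth. Since G has at least one edge (e.g. 5–2), it is not an edgeless graph, so tw(G) ≥ 1. Therefore the treewidth is 1.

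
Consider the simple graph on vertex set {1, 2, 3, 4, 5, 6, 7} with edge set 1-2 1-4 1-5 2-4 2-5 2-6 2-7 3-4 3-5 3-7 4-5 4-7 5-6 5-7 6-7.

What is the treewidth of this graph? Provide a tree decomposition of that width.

Each bag holds 4 vertices, so the decomposition has width 3, which upper-bounds the treewidth. Conversely, {1, 2, 4, 5} is a clique of size 4, and the vertices of any clique must share a bag in every tree decomposition; so some bag has ≥ 4 vertices and tw(G) ≥ 3. Combining the bounds, tw(G) = 3.

Treewidth 3.
One such decomposition:
Bags: B1 = {2, 4, 5, 7}  B2 = {1, 2, 4, 5}  B3 = {3, 4, 5, 7}  B4 = {2, 5, 6, 7}
Tree: B1–B2, B1–B3, B1–B4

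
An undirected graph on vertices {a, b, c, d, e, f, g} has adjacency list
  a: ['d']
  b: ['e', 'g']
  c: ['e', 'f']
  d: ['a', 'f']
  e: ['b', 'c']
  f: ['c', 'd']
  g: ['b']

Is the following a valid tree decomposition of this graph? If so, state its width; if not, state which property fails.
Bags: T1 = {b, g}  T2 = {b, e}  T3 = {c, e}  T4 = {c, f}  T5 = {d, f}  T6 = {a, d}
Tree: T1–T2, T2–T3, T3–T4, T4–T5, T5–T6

Yes; width 1.

Checking the three conditions: (i) the bags cover all of {a, b, c, d, e, f, g}; (ii) for each edge, some bag contains both endpoints; (iii) the bags containing any fixed vertex form a subtree. All hold, so the decomposition is valid with width 2 − 1 = 1.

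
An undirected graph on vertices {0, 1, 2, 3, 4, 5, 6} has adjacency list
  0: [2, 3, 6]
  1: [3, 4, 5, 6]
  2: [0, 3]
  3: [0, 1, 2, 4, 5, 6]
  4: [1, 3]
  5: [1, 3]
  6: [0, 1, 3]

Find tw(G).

2

A width-2 tree decomposition is:
Bags: B1 = {0, 3, 6}  B2 = {1, 3, 6}  B3 = {0, 2, 3}  B4 = {1, 3, 4}  B5 = {1, 3, 5}
Tree: B1–B2, B1–B3, B2–B4, B4–B5
Each bag holds 3 vertices, so the decomposition has width 2, which upper-bounds the treewidth. Conversely, {0, 2, 3} is a clique of size 3, and the vertices of any clique must share a bag in every tree decomposition; so some bag has ≥ 3 vertices and tw(G) ≥ 2. Hence tw(G) = 2 exactly.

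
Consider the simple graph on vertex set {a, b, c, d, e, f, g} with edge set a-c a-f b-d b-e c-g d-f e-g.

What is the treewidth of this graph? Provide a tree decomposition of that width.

Treewidth 2.
One optimal decomposition is:
Bags: B1 = {b, d, f}  B2 = {b, e, f}  B3 = {e, f, g}  B4 = {c, f, g}  B5 = {a, c, f}
Tree: B1–B2, B2–B3, B3–B4, B4–B5

Every bag has size at most 3, so the width is 3 − 1 = 2 and tw(G) ≤ 2. The edges f–d–b–e–g–c–a–f form a cycle, so G is not a tree and its treewidth is at least 2. Therefore the treewidth is 2.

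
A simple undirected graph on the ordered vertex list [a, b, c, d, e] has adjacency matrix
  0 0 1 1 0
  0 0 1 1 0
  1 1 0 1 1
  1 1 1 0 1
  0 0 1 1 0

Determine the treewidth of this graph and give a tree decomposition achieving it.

The largest bag has 3 vertices, giving width 2; this decomposition certifies tw(G) ≤ 2. For the lower bound, the 3 vertices {c, d, e} are pairwise adjacent, and any tree decomposition puts a clique entirely inside one bag — forcing width ≥ 2. The upper and lower bounds meet at 2, so that is the treewidth.

Treewidth 2.
One optimal decomposition is:
Bags: B1 = {a, c, d}  B2 = {b, c, d}  B3 = {c, d, e}
Tree: B1–B2, B2–B3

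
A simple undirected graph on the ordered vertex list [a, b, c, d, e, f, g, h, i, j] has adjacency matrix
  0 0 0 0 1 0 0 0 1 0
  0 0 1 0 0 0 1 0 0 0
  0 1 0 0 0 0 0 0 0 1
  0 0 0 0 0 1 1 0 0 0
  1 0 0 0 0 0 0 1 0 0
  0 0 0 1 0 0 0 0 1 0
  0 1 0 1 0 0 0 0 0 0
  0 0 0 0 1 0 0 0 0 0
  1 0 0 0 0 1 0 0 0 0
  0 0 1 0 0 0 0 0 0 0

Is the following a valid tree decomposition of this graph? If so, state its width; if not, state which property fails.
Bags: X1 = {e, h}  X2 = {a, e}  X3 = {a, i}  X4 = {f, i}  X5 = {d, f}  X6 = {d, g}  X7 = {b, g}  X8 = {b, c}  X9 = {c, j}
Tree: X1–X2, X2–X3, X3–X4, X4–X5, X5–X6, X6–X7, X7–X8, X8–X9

Yes; width 1.

Vertex coverage: the bags together contain {a, b, c, d, e, f, g, h, i, j}, the full vertex set. Edge coverage: each edge of G has both endpoints in at least one bag. Running intersection: for every vertex, the bags containing it form a connected subtree. All three properties hold, so this is a valid tree decomposition of width max|bag| − 1 = 1, and hence tw(G) ≤ 1.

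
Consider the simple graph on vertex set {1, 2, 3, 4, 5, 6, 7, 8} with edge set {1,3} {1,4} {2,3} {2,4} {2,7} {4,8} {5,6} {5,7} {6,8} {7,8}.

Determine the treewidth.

A width-2 tree decomposition is:
Bags: B1 = {5, 6, 8}  B2 = {5, 7, 8}  B3 = {4, 7, 8}  B4 = {2, 4, 7}  B5 = {1, 2, 4}  B6 = {1, 2, 3}
Tree: B1–B2, B2–B3, B3–B4, B4–B5, B5–B6
Each bag holds 3 vertices, so the decomposition has width 2, which upper-bounds the treewidth. Since 6–5–7–8–6 is a cycle in G, G is not acyclic. Forests are exactly the graphs of treewidth ≤ 1, so tw(G) ≥ 2. Therefore the treewidth is 2.

2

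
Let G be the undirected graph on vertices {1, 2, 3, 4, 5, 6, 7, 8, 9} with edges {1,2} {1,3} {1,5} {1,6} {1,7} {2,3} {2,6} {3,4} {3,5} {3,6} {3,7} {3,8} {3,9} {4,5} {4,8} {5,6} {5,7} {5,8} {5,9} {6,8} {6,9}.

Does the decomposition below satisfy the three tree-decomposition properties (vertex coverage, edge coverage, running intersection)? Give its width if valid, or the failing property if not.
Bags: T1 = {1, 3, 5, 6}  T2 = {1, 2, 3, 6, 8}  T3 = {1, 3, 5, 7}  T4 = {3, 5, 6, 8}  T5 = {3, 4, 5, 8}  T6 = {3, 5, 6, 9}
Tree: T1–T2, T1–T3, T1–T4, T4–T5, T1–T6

A tree decomposition must satisfy three properties: every vertex lies in some bag; for every edge, both endpoints lie together in some bag; and for every vertex, the bags containing it form a connected subtree. Here bags containing vertex 8 are not connected in the tree, so the decomposition is invalid.

No — bags containing vertex 8 are not connected in the tree.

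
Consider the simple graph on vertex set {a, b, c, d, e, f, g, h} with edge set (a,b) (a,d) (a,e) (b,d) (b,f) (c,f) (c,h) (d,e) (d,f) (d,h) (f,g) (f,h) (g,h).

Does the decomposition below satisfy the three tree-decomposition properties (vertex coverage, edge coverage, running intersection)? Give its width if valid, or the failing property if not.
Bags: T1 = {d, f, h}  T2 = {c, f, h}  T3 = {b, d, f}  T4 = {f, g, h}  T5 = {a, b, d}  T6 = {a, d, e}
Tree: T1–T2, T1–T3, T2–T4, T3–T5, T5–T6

Vertex coverage: the bags together contain {a, b, c, d, e, f, g, h}, the full vertex set. Edge coverage: each edge of G has both endpoints in at least one bag. Running intersection: for every vertex, the bags containing it form a connected subtree. All three properties hold, so this is a valid tree decomposition of width max|bag| − 1 = 2, and hence tw(G) ≤ 2.

Yes; width 2.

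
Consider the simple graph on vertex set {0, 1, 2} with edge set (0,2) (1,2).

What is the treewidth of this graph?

A width-1 tree decomposition is:
Bags: B1 = {1, 2}  B2 = {0, 2}
Tree: B1–B2
Every bag has size at most 2, so the width is 2 − 1 = 1 and tw(G) ≤ 1. G has an edge, so its treewidth is at least 1. Hence tw(G) = 1 exactly.

1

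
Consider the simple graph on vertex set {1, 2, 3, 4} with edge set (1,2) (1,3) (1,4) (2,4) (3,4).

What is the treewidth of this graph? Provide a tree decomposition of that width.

Treewidth 2.
One such decomposition:
Bags: B1 = {1, 2, 4}  B2 = {1, 3, 4}
Tree: B1–B2

Each bag holds 3 vertices, so the decomposition has width 2, which upper-bounds the treewidth. For the lower bound, the 3 vertices {1, 2, 4} are pairwise adjacent, and any tree decomposition puts a clique entirely inside one bag — forcing width ≥ 2. The upper and lower bounds meet at 2, so that is the treewidth.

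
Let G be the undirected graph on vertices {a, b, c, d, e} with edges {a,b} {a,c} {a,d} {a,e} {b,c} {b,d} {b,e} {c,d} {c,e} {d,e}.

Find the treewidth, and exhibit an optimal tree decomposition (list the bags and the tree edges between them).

Treewidth 4.
One optimal decomposition is:
Bags: B1 = {a, b, c, d, e}
Tree: (single bag)

A single bag containing all 5 vertices is trivially a valid decomposition of width 4. Conversely, {a, b, c, d, e} is a clique of size 5, and the vertices of any clique must share a bag in every tree decomposition; so some bag has ≥ 5 vertices and tw(G) ≥ 4. The upper and lower bounds meet at 4, so that is the treewidth.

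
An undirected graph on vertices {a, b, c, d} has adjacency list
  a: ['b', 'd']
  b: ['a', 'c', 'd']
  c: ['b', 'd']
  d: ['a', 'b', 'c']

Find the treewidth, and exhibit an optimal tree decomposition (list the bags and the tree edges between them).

Every bag has size at most 3, so the width is 3 − 1 = 2 and tw(G) ≤ 2. For the lower bound, the 3 vertices {b, c, d} are pairwise adjacent, and any tree decomposition puts a clique entirely inside one bag — forcing width ≥ 2. Combining the bounds, tw(G) = 2.

Treewidth 2.
One such decomposition:
Bags: B1 = {b, c, d}  B2 = {a, b, d}
Tree: B1–B2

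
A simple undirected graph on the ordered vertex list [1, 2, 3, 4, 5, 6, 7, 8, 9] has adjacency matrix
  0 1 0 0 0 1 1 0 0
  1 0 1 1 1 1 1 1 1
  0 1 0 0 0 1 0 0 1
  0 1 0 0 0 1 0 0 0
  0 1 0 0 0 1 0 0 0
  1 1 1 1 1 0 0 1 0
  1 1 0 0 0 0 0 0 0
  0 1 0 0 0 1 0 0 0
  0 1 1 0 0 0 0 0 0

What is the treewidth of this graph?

A width-2 tree decomposition is:
Bags: B1 = {2, 6, 8}  B2 = {2, 4, 6}  B3 = {2, 3, 6}  B4 = {2, 5, 6}  B5 = {1, 2, 6}  B6 = {1, 2, 7}  B7 = {2, 3, 9}
Tree: B1–B2, B2–B3, B3–B4, B4–B5, B5–B6, B3–B7
Every bag has size at most 3, so the width is 3 − 1 = 2 and tw(G) ≤ 2. Conversely, {2, 3, 9} is a clique of size 3, and the vertices of any clique must share a bag in every tree decomposition; so some bag has ≥ 3 vertices and tw(G) ≥ 2. Therefore the treewidth is 2.

2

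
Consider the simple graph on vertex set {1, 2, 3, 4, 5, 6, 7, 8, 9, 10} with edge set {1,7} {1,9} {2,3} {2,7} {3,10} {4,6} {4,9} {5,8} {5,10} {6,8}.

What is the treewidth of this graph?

A width-2 tree decomposition is:
Bags: B1 = {5, 6, 8}  B2 = {5, 6, 10}  B3 = {3, 6, 10}  B4 = {2, 3, 6}  B5 = {2, 6, 7}  B6 = {1, 6, 7}  B7 = {1, 6, 9}  B8 = {4, 6, 9}
Tree: B1–B2, B2–B3, B3–B4, B4–B5, B5–B6, B6–B7, B7–B8
Every bag has size at most 3, so the width is 3 − 1 = 2 and tw(G) ≤ 2. Since 6–8–5–10–3–2–7–1–9–4–6 is a cycle in G, G is not acyclic. Forests are exactly the graphs of treewidth ≤ 1, so tw(G) ≥ 2. Combining the bounds, tw(G) = 2.

2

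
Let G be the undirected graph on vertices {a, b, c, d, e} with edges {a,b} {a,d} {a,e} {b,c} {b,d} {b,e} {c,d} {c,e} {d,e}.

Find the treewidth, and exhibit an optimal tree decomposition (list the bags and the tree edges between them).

Each bag holds 4 vertices, so the decomposition has width 3, which upper-bounds the treewidth. On the other hand G contains the 4-clique {b, c, d, e}. A clique must lie in a single bag of any decomposition, so no decomposition can have width below 3. Combining the bounds, tw(G) = 3.

Treewidth 3.
One optimal decomposition is:
Bags: B1 = {b, c, d, e}  B2 = {a, b, d, e}
Tree: B1–B2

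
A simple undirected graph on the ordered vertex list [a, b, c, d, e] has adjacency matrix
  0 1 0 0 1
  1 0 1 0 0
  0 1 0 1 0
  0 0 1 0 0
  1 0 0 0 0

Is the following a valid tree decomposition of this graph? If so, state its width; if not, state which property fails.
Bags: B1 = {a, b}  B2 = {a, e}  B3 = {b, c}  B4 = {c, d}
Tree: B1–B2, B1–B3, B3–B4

Yes; width 1.

Vertex coverage: the bags together contain {a, b, c, d, e}, the full vertex set. Edge coverage: each edge of G has both endpoints in at least one bag. Running intersection: for every vertex, the bags containing it form a connected subtree. All three properties hold, so this is a valid tree decomposition of width max|bag| − 1 = 1, and hence tw(G) ≤ 1.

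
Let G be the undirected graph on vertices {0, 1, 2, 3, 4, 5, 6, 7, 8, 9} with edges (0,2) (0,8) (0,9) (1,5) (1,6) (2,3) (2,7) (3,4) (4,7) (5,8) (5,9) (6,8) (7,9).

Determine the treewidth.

2

A width-2 tree decomposition is:
Bags: B1 = {2, 3, 4}  B2 = {2, 4, 7}  B3 = {0, 2, 7}  B4 = {0, 7, 9}  B5 = {0, 8, 9}  B6 = {5, 8, 9}  B7 = {5, 6, 8}  B8 = {1, 5, 6}
Tree: B1–B2, B2–B3, B3–B4, B4–B5, B5–B6, B6–B7, B7–B8
Each bag holds 3 vertices, so the decomposition has width 2, which upper-bounds the treewidth. The edges 3–4–7–2–3 form a cycle, so G is not a tree and its treewidth is at least 2. The upper and lower bounds meet at 2, so that is the treewidth.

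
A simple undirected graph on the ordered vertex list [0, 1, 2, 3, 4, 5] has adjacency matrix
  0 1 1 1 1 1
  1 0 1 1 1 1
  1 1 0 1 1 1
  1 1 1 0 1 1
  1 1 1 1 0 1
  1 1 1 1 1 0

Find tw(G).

5

A width-5 tree decomposition is:
Bags: B1 = {0, 1, 2, 3, 4, 5}
Tree: (single bag)
With just one bag of size 6, the width is 6 − 1 = 5, so tw(G) ≤ 5. For the lower bound, the 6 vertices {0, 1, 2, 3, 4, 5} are pairwise adjacent, and any tree decomposition puts a clique entirely inside one bag — forcing width ≥ 5. Hence tw(G) = 5 exactly.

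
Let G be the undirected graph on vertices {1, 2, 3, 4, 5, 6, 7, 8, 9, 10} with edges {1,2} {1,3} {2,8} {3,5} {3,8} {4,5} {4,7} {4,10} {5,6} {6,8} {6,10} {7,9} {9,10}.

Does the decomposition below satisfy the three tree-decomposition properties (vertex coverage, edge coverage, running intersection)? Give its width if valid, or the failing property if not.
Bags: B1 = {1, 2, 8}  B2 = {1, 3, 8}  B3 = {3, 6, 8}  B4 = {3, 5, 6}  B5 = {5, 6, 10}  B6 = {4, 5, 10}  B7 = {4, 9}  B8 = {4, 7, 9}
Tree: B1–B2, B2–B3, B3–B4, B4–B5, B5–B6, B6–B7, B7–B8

A tree decomposition must satisfy three properties: every vertex lies in some bag; for every edge, both endpoints lie together in some bag; and for every vertex, the bags containing it form a connected subtree. Here edge (10,9) lies in no bag, so the decomposition is invalid.

No — edge (10,9) lies in no bag.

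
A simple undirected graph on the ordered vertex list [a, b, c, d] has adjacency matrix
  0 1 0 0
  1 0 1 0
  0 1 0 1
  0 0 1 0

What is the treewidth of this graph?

A width-1 tree decomposition is:
Bags: B1 = {a, b}  B2 = {b, c}  B3 = {c, d}
Tree: B1–B2, B2–B3
Every bag has size at most 2, so the width is 2 − 1 = 1 and tw(G) ≤ 1. G has an edge, so its treewidth is at least 1. Combining the bounds, tw(G) = 1.

1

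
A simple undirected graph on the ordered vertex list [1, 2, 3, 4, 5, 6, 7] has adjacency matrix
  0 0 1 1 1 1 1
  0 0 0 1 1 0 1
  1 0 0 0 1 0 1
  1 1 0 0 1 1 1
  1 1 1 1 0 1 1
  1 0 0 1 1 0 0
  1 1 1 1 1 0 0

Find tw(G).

3

A width-3 tree decomposition is:
Bags: B1 = {1, 3, 5, 7}  B2 = {1, 4, 5, 7}  B3 = {1, 4, 5, 6}  B4 = {2, 4, 5, 7}
Tree: B1–B2, B2–B3, B2–B4
Each bag holds 4 vertices, so the decomposition has width 3, which upper-bounds the treewidth. On the other hand G contains the 4-clique {1, 3, 5, 7}. A clique must lie in a single bag of any decomposition, so no decomposition can have width below 3. Therefore the treewidth is 3.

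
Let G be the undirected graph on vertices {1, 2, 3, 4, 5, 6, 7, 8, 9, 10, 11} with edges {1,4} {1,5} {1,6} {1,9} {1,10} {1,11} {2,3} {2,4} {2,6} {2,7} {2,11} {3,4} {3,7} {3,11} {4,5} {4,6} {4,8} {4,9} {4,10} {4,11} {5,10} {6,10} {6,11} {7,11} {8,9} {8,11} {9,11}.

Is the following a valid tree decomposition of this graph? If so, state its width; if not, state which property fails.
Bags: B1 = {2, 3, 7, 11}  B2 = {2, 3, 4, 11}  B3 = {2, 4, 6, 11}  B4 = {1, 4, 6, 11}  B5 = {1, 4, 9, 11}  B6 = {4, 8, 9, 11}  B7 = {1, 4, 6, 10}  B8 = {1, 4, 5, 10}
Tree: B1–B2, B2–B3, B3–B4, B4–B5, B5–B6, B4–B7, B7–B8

Every vertex of G appears in some bag (union = {1, 2, 3, 4, 5, 6, 7, 8, 9, 10, 11}); every edge is covered by a bag; and for each vertex v the set of bags containing v is connected in the bag tree. The decomposition is therefore valid. The largest bag has 4 vertices, so the width is 3.

Yes; width 3.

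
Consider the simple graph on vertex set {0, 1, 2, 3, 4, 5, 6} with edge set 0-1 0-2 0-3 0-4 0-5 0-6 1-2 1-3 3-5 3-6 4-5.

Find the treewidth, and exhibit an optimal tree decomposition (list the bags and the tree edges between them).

The largest bag has 3 vertices, giving width 2; this decomposition certifies tw(G) ≤ 2. For the lower bound, the 3 vertices {0, 1, 2} are pairwise adjacent, and any tree decomposition puts a clique entirely inside one bag — forcing width ≥ 2. The upper and lower bounds meet at 2, so that is the treewidth.

Treewidth 2.
One optimal decomposition is:
Bags: B1 = {0, 3, 6}  B2 = {0, 1, 3}  B3 = {0, 1, 2}  B4 = {0, 3, 5}  B5 = {0, 4, 5}
Tree: B1–B2, B2–B3, B2–B4, B4–B5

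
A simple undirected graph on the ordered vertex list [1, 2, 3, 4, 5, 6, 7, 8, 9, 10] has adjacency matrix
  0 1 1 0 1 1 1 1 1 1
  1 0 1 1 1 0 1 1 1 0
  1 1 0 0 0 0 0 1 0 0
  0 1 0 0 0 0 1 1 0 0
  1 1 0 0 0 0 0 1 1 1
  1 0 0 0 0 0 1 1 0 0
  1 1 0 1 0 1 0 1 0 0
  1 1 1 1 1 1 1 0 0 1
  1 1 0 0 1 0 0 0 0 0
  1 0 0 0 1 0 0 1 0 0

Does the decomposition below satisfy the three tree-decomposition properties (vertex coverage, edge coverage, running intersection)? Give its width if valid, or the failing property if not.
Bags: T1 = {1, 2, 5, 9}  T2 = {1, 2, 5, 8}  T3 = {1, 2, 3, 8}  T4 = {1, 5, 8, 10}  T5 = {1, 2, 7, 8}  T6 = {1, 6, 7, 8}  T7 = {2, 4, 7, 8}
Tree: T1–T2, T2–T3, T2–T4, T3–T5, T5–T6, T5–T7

Yes; width 3.

Vertex coverage: the bags together contain {1, 2, 3, 4, 5, 6, 7, 8, 9, 10}, the full vertex set. Edge coverage: each edge of G has both endpoints in at least one bag. Running intersection: for every vertex, the bags containing it form a connected subtree. All three properties hold, so this is a valid tree decomposition of width max|bag| − 1 = 3, and hence tw(G) ≤ 3.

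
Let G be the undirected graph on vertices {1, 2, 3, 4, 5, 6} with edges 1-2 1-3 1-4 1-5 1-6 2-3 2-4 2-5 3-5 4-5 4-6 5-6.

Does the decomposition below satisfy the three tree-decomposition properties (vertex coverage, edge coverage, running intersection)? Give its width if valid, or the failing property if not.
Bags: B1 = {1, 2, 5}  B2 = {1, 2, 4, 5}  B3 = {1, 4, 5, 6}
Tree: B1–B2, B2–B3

No — vertex 3 appears in no bag.

A tree decomposition must satisfy three properties: every vertex lies in some bag; for every edge, both endpoints lie together in some bag; and for every vertex, the bags containing it form a connected subtree. Here vertex 3 appears in no bag, so the decomposition is invalid.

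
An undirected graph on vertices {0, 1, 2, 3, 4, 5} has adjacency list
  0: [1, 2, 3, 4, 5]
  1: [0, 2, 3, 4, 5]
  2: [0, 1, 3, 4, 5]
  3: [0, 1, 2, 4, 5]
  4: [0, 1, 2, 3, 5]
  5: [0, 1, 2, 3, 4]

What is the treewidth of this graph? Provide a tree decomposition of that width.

With just one bag of size 6, the width is 6 − 1 = 5, so tw(G) ≤ 5. For the lower bound, the 6 vertices {0, 1, 2, 3, 4, 5} are pairwise adjacent, and any tree decomposition puts a clique entirely inside one bag — forcing width ≥ 5. Therefore the treewidth is 5.

Treewidth 5.
One such decomposition:
Bags: B1 = {0, 1, 2, 3, 4, 5}
Tree: (single bag)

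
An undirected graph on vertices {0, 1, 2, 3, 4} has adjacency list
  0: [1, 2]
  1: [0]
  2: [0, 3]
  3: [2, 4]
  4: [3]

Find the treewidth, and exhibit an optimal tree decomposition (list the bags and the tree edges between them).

Each bag holds 2 vertices, so the decomposition has width 1, which upper-bounds the treewidth. Since G has at least one edge (e.g. 2–0), it is not an edgeless graph, so tw(G) ≥ 1. Therefore the treewidth is 1.

Treewidth 1.
Bags: B1 = {0, 2}  B2 = {2, 3}  B3 = {0, 1}  B4 = {3, 4}
Tree: B1–B2, B1–B3, B2–B4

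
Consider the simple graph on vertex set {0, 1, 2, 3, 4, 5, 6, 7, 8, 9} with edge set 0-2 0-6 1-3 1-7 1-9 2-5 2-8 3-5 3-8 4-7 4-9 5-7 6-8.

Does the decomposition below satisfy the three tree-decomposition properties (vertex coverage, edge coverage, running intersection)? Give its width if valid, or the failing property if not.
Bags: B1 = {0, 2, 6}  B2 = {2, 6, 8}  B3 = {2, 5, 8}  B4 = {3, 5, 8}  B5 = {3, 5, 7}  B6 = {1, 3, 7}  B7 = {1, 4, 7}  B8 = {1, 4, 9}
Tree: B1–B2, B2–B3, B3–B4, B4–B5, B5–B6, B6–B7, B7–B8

Every vertex of G appears in some bag (union = {0, 1, 2, 3, 4, 5, 6, 7, 8, 9}); every edge is covered by a bag; and for each vertex v the set of bags containing v is connected in the bag tree. The decomposition is therefore valid. The largest bag has 3 vertices, so the width is 2.

Yes; width 2.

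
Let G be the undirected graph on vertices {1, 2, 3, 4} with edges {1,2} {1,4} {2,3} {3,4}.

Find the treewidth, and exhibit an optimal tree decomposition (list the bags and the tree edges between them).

Each bag holds 3 vertices, so the decomposition has width 2, which upper-bounds the treewidth. Since 3–4–1–2–3 is a cycle in G, G is not acyclic. Forests are exactly the graphs of treewidth ≤ 1, so tw(G) ≥ 2. The upper and lower bounds meet at 2, so that is the treewidth.

Treewidth 2.
One optimal decomposition is:
Bags: B1 = {1, 3, 4}  B2 = {1, 2, 3}
Tree: B1–B2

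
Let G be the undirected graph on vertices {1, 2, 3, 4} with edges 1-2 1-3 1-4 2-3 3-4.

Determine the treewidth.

2

A width-2 tree decomposition is:
Bags: B1 = {1, 2, 3}  B2 = {1, 3, 4}
Tree: B1–B2
Every bag has size at most 3, so the width is 3 − 1 = 2 and tw(G) ≤ 2. For the lower bound, the 3 vertices {1, 2, 3} are pairwise adjacent, and any tree decomposition puts a clique entirely inside one bag — forcing width ≥ 2. Hence tw(G) = 2 exactly.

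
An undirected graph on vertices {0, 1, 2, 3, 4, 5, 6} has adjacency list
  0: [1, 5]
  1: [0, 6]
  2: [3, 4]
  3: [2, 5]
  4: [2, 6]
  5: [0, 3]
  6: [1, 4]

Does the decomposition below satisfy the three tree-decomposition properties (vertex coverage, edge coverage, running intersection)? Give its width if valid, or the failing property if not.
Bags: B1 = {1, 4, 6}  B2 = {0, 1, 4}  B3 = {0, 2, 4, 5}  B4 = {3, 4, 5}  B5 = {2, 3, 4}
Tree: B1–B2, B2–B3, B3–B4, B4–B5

A tree decomposition must satisfy three properties: every vertex lies in some bag; for every edge, both endpoints lie together in some bag; and for every vertex, the bags containing it form a connected subtree. Here bags containing vertex 2 are not connected in the tree, so the decomposition is invalid.

No — bags containing vertex 2 are not connected in the tree.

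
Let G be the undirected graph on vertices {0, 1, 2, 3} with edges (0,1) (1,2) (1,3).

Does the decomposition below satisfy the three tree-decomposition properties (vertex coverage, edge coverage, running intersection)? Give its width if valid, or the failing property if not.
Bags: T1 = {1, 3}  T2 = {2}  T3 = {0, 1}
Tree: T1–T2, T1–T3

No — edge (1,2) lies in no bag.

A tree decomposition must satisfy three properties: every vertex lies in some bag; for every edge, both endpoints lie together in some bag; and for every vertex, the bags containing it form a connected subtree. Here edge (1,2) lies in no bag, so the decomposition is invalid.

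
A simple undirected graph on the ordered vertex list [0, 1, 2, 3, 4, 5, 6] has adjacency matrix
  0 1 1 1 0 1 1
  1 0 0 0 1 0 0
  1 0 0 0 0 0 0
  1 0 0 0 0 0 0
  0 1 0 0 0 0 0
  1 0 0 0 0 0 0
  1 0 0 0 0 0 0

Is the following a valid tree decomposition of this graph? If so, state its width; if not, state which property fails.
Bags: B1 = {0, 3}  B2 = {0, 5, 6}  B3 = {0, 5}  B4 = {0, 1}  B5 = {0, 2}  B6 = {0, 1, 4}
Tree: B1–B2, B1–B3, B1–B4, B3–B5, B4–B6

No — bags containing vertex 5 are not connected in the tree.

A tree decomposition must satisfy three properties: every vertex lies in some bag; for every edge, both endpoints lie together in some bag; and for every vertex, the bags containing it form a connected subtree. Here bags containing vertex 5 are not connected in the tree, so the decomposition is invalid.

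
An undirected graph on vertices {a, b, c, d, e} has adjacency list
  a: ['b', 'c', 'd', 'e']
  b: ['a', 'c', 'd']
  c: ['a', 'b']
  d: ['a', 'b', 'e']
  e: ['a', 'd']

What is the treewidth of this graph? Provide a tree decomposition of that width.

Each bag holds 3 vertices, so the decomposition has width 2, which upper-bounds the treewidth. For the lower bound, the 3 vertices {a, d, e} are pairwise adjacent, and any tree decomposition puts a clique entirely inside one bag — forcing width ≥ 2. Combining the bounds, tw(G) = 2.

Treewidth 2.
Bags: B1 = {a, b, d}  B2 = {a, b, c}  B3 = {a, d, e}
Tree: B1–B2, B1–B3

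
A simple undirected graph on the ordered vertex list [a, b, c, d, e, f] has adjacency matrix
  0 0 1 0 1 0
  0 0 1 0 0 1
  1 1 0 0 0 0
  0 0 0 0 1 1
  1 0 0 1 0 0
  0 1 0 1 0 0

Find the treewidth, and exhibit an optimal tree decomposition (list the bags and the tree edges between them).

Treewidth 2.
Bags: B1 = {a, d, e}  B2 = {a, d, f}  B3 = {a, b, f}  B4 = {a, b, c}
Tree: B1–B2, B2–B3, B3–B4

Every bag has size at most 3, so the width is 3 − 1 = 2 and tw(G) ≤ 2. The edges a–e–d–f–b–c–a form a cycle, so G is not a tree and its treewidth is at least 2. Hence tw(G) = 2 exactly.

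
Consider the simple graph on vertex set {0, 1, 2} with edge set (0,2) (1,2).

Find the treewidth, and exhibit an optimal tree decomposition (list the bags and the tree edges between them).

Every bag has size at most 2, so the width is 2 − 1 = 1 and tw(G) ≤ 1. G has an edge, so its treewidth is at least 1. Therefore the treewidth is 1.

Treewidth 1.
One optimal decomposition is:
Bags: B1 = {0, 2}  B2 = {1, 2}
Tree: B1–B2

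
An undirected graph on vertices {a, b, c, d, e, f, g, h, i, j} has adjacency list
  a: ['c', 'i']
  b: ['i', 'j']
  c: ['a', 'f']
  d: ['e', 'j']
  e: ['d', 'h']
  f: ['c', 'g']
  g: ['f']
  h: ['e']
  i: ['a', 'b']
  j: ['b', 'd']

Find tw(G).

A width-1 tree decomposition is:
Bags: B1 = {e, h}  B2 = {d, e}  B3 = {d, j}  B4 = {b, j}  B5 = {b, i}  B6 = {a, i}  B7 = {a, c}  B8 = {c, f}  B9 = {f, g}
Tree: B1–B2, B2–B3, B3–B4, B4–B5, B5–B6, B6–B7, B7–B8, B8–B9
Each bag holds 2 vertices, so the decomposition has width 1, which upper-bounds the treewidth. Any graph with an edge has treewidth ≥ 1, and G has the edge h–e. Therefore the treewidth is 1.

1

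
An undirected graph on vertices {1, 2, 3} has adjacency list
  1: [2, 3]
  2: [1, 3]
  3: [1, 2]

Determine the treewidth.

A width-2 tree decomposition is:
Bags: B1 = {1, 2, 3}
Tree: (single bag)
A single bag containing all 3 vertices is trivially a valid decomposition of width 2. On the other hand G contains the 3-clique {1, 2, 3}. A clique must lie in a single bag of any decomposition, so no decomposition can have width below 2. The upper and lower bounds meet at 2, so that is the treewidth.

2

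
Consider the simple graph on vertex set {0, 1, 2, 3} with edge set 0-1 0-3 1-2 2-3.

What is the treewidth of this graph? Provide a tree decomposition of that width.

Treewidth 2.
One optimal decomposition is:
Bags: B1 = {0, 2, 3}  B2 = {0, 1, 2}
Tree: B1–B2

Each bag holds 3 vertices, so the decomposition has width 2, which upper-bounds the treewidth. Since 0–3–2–1–0 is a cycle in G, G is not acyclic. Forests are exactly the graphs of treewidth ≤ 1, so tw(G) ≥ 2. Therefore the treewidth is 2.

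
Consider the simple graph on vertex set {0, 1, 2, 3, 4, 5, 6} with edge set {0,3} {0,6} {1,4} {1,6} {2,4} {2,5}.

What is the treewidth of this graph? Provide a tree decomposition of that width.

The largest bag has 2 vertices, giving width 1; this decomposition certifies tw(G) ≤ 1. Any graph with an edge has treewidth ≥ 1, and G has the edge 5–2. The upper and lower bounds meet at 1, so that is the treewidth.

Treewidth 1.
One optimal decomposition is:
Bags: B1 = {2, 5}  B2 = {2, 4}  B3 = {1, 4}  B4 = {1, 6}  B5 = {0, 6}  B6 = {0, 3}
Tree: B1–B2, B2–B3, B3–B4, B4–B5, B5–B6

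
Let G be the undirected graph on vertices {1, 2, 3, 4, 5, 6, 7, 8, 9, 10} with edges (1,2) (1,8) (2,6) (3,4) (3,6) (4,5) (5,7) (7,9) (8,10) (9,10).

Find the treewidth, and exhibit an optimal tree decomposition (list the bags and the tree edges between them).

The largest bag has 3 vertices, giving width 2; this decomposition certifies tw(G) ≤ 2. Since 6–3–4–5–7–9–10–8–1–2–6 is a cycle in G, G is not acyclic. Forests are exactly the graphs of treewidth ≤ 1, so tw(G) ≥ 2. Hence tw(G) = 2 exactly.

Treewidth 2.
One optimal decomposition is:
Bags: B1 = {3, 4, 6}  B2 = {4, 5, 6}  B3 = {5, 6, 7}  B4 = {6, 7, 9}  B5 = {6, 9, 10}  B6 = {6, 8, 10}  B7 = {1, 6, 8}  B8 = {1, 2, 6}
Tree: B1–B2, B2–B3, B3–B4, B4–B5, B5–B6, B6–B7, B7–B8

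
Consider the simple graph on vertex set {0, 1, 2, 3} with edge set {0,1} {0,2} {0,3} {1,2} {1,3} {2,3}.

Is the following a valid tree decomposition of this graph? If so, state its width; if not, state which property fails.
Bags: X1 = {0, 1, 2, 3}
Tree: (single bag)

Vertex coverage: the bags together contain {0, 1, 2, 3}, the full vertex set. Edge coverage: each edge of G has both endpoints in at least one bag. Running intersection: for every vertex, the bags containing it form a connected subtree. All three properties hold, so this is a valid tree decomposition of width max|bag| − 1 = 3, and hence tw(G) ≤ 3.

Yes; width 3.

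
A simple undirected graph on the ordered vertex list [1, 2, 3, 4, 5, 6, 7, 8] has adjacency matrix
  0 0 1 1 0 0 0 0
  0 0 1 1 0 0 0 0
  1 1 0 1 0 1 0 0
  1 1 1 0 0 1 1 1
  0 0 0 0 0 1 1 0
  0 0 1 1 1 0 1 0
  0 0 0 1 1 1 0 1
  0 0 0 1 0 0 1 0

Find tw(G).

A width-2 tree decomposition is:
Bags: B1 = {5, 6, 7}  B2 = {4, 6, 7}  B3 = {3, 4, 6}  B4 = {4, 7, 8}  B5 = {1, 3, 4}  B6 = {2, 3, 4}
Tree: B1–B2, B2–B3, B2–B4, B3–B5, B3–B6
Each bag holds 3 vertices, so the decomposition has width 2, which upper-bounds the treewidth. Conversely, {4, 7, 8} is a clique of size 3, and the vertices of any clique must share a bag in every tree decomposition; so some bag has ≥ 3 vertices and tw(G) ≥ 2. The upper and lower bounds meet at 2, so that is the treewidth.

2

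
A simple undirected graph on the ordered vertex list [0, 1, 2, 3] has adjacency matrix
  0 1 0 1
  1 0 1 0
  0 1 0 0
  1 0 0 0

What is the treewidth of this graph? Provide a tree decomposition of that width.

Treewidth 1.
Bags: B1 = {1, 2}  B2 = {0, 1}  B3 = {0, 3}
Tree: B1–B2, B2–B3

Every bag has size at most 2, so the width is 2 − 1 = 1 and tw(G) ≤ 1. Since G has at least one edge (e.g. 2–1), it is not an edgeless graph, so tw(G) ≥ 1. Combining the bounds, tw(G) = 1.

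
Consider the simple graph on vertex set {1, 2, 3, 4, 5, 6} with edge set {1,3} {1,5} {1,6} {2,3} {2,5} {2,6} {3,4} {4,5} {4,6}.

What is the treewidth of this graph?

3

A width-3 tree decomposition is:
Bags: B1 = {1, 2, 4, 6}  B2 = {1, 2, 4, 5}  B3 = {1, 2, 3, 4}
Tree: B1–B2, B2–B3
The largest bag has 4 vertices, giving width 3; this decomposition certifies tw(G) ≤ 3. For the lower bound: the 4 vertex sets {2,6}, {4,5}, {1}, {3} are disjoint, each induces a connected subgraph, and every pair is joined by at least one edge of G. Contracting each set to a single vertex therefore yields K_{4} as a minor, and since treewidth is minor-monotone, tw(G) ≥ tw(K_{4}) = 3. Therefore the treewidth is 3.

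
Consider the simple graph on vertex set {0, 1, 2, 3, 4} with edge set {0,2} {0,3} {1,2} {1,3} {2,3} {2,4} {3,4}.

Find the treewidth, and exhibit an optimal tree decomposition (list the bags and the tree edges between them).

Each bag holds 3 vertices, so the decomposition has width 2, which upper-bounds the treewidth. For the lower bound, the 3 vertices {0, 2, 3} are pairwise adjacent, and any tree decomposition puts a clique entirely inside one bag — forcing width ≥ 2. Combining the bounds, tw(G) = 2.

Treewidth 2.
One such decomposition:
Bags: B1 = {1, 2, 3}  B2 = {2, 3, 4}  B3 = {0, 2, 3}
Tree: B1–B2, B2–B3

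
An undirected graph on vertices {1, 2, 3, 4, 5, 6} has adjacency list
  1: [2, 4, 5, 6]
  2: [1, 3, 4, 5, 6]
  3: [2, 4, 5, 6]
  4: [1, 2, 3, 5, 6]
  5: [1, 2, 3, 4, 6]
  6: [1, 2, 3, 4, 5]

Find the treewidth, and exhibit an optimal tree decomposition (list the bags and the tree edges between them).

The largest bag has 5 vertices, giving width 4; this decomposition certifies tw(G) ≤ 4. Conversely, {1, 2, 4, 5, 6} is a clique of size 5, and the vertices of any clique must share a bag in every tree decomposition; so some bag has ≥ 5 vertices and tw(G) ≥ 4. Therefore the treewidth is 4.

Treewidth 4.
One optimal decomposition is:
Bags: B1 = {1, 2, 4, 5, 6}  B2 = {2, 3, 4, 5, 6}
Tree: B1–B2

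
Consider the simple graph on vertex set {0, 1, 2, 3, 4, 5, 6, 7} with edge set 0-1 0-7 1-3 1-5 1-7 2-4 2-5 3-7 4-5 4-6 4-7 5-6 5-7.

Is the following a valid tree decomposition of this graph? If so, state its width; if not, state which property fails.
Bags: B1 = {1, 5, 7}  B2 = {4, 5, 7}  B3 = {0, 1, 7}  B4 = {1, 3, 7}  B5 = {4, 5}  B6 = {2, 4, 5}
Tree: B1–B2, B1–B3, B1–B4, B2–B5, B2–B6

A tree decomposition must satisfy three properties: every vertex lies in some bag; for every edge, both endpoints lie together in some bag; and for every vertex, the bags containing it form a connected subtree. Here vertex 6 appears in no bag, so the decomposition is invalid.

No — vertex 6 appears in no bag.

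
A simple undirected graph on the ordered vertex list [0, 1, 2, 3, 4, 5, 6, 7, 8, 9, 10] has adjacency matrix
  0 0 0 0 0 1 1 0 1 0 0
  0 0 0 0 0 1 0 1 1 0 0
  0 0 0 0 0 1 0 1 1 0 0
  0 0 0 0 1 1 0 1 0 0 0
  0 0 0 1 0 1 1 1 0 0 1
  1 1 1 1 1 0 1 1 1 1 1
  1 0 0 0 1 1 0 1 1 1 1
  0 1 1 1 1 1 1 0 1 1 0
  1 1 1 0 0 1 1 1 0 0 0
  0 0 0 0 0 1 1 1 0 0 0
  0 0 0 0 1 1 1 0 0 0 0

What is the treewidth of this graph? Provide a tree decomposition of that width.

Every bag has size at most 4, so the width is 4 − 1 = 3 and tw(G) ≤ 3. On the other hand G contains the 4-clique {0, 5, 6, 8}. A clique must lie in a single bag of any decomposition, so no decomposition can have width below 3. Therefore the treewidth is 3.

Treewidth 3.
Bags: B1 = {2, 5, 7, 8}  B2 = {5, 6, 7, 8}  B3 = {4, 5, 6, 7}  B4 = {0, 5, 6, 8}  B5 = {5, 6, 7, 9}  B6 = {1, 5, 7, 8}  B7 = {3, 4, 5, 7}  B8 = {4, 5, 6, 10}
Tree: B1–B2, B2–B3, B2–B4, B2–B5, B2–B6, B3–B7, B3–B8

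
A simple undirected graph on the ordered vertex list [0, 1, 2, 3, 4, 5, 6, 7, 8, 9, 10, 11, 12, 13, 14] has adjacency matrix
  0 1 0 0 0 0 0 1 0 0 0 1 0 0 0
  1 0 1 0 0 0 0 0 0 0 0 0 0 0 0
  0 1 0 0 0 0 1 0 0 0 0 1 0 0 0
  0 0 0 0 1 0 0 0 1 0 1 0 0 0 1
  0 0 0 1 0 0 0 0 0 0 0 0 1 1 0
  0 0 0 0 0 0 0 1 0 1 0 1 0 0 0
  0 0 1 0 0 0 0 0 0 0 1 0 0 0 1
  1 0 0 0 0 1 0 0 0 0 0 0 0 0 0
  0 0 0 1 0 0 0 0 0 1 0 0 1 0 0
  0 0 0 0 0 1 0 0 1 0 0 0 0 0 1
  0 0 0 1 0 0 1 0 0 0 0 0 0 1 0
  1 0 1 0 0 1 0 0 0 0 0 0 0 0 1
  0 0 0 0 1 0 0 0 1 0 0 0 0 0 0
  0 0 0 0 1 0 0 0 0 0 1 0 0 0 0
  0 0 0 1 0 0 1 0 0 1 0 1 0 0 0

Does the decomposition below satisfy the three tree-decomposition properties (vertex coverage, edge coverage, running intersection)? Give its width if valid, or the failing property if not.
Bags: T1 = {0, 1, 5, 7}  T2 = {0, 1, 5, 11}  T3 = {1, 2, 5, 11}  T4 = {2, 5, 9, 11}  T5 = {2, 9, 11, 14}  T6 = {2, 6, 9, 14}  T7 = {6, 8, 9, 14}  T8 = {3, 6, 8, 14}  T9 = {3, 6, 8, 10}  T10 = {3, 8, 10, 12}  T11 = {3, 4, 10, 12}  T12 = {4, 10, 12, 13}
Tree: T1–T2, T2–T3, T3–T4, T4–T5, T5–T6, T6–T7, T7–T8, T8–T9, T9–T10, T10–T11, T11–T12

Every vertex of G appears in some bag (union = {0, 1, 2, 3, 4, 5, 6, 7, 8, 9, 10, 11, 12, 13, 14}); every edge is covered by a bag; and for each vertex v the set of bags containing v is connected in the bag tree. The decomposition is therefore valid. The largest bag has 4 vertices, so the width is 3.

Yes; width 3.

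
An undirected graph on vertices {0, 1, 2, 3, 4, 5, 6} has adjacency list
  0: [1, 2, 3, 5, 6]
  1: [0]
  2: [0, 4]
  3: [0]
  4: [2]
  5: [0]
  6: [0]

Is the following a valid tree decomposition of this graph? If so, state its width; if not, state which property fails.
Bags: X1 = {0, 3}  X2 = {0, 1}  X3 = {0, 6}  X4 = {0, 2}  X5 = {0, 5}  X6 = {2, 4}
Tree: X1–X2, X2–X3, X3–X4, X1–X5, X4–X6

Checking the three conditions: (i) the bags cover all of {0, 1, 2, 3, 4, 5, 6}; (ii) for each edge, some bag contains both endpoints; (iii) the bags containing any fixed vertex form a subtree. All hold, so the decomposition is valid with width 2 − 1 = 1.

Yes; width 1.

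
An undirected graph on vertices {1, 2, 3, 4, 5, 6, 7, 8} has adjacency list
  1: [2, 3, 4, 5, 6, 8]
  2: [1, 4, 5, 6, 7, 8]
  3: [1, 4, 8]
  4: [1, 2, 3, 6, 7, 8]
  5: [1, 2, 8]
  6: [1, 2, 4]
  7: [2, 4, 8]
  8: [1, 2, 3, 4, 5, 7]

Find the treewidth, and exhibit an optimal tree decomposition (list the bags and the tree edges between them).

Every bag has size at most 4, so the width is 4 − 1 = 3 and tw(G) ≤ 3. For the lower bound, the 4 vertices {1, 2, 4, 8} are pairwise adjacent, and any tree decomposition puts a clique entirely inside one bag — forcing width ≥ 3. The upper and lower bounds meet at 3, so that is the treewidth.

Treewidth 3.
Bags: B1 = {1, 2, 4, 8}  B2 = {1, 2, 4, 6}  B3 = {2, 4, 7, 8}  B4 = {1, 3, 4, 8}  B5 = {1, 2, 5, 8}
Tree: B1–B2, B1–B3, B1–B4, B1–B5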